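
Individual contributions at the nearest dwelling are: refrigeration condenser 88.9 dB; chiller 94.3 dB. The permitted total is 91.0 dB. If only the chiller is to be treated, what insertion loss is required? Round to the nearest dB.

7 dB

The untreated sources together contribute 10^(88.9/10) = 7.762e+08, i.e. 88.90 dB.
The limit corresponds to 10^(91.0/10) = 1.259e+09; subtracting the fixed part leaves 4.827e+08 for the chiller, i.e. 86.84 dB.
So the chiller must be reduced from 94.3 to 86.84 dB: IL = 7.46 dB.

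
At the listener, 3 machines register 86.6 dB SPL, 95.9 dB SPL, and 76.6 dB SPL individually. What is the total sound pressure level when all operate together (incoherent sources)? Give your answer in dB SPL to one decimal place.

Incoherent sources combine by intensity addition: L_total = 10·log₁₀(Σ 10^(L_i/10)).
Σ 10^(L/10) = 10^(86.6/10) + 10^(95.9/10) + 10^(76.6/10) = 4.393e+09.
L_total = 10·log₁₀(4.393e+09) = 96.43 dB SPL.

96.4 dB SPL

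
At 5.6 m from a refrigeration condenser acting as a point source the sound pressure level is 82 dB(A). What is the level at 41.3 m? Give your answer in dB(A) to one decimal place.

Spherical spreading from a point source gives a 20·log₁₀(r₂/r₁) drop.
L₂ = 82 − 20·log₁₀(41.3/5.6) = 82 − 17.355 = 64.64 dB(A).

64.6 dB(A)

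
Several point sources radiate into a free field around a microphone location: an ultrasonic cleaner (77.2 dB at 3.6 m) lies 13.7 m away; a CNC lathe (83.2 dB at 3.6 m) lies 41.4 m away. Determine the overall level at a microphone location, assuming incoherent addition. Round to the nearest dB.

Apply inverse-square spreading to bring every level to the receiver, then sum 10^(L/10).
ultrasonic cleaner: 77.2 − 20·log₁₀(13.7/3.6) = 77.2 − 11.61 = 65.59 dB.
CNC lathe: 83.2 − 20·log₁₀(41.4/3.6) = 83.2 − 21.21 = 61.99 dB.
Σ 10^(L/10) = 5.204e+06 → L_total = 10·log₁₀(5.204e+06) = 67.16 dB.

67 dB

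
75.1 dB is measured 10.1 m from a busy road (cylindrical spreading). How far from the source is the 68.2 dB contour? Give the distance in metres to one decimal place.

49.5 m

The 6.9 dB drop corresponds to a distance ratio of 10^(6.9/10) for a line source.
r₂ = 10.1·10^((75.1−68.2)/10) = 10.1·10^(6.9/10) = 49.47 m.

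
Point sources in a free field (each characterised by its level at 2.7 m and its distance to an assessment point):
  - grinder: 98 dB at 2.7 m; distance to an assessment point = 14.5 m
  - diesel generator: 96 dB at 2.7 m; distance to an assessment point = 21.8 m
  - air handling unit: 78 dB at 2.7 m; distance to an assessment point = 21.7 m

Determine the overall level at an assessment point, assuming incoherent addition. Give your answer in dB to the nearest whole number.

84 dB

Apply inverse-square spreading to bring every level to the receiver, then sum 10^(L/10).
grinder: 98 − 20·log₁₀(14.5/2.7) = 98 − 14.60 = 83.40 dB.
diesel generator: 96 − 20·log₁₀(21.8/2.7) = 96 − 18.14 = 77.86 dB.
air handling unit: 78 − 20·log₁₀(21.7/2.7) = 78 − 18.10 = 59.90 dB.
Σ 10^(L/10) = 2.808e+08 → L_total = 10·log₁₀(2.808e+08) = 84.48 dB.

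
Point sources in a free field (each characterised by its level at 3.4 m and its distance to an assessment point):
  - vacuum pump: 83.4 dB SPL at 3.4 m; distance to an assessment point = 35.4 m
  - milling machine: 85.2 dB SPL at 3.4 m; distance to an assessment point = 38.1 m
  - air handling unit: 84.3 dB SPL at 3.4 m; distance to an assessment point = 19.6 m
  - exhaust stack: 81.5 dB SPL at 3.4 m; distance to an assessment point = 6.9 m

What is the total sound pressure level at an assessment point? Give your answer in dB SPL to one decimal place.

Apply inverse-square spreading to bring every level to the receiver, then sum 10^(L/10).
vacuum pump: 83.4 − 20·log₁₀(35.4/3.4) = 83.4 − 20.35 = 63.05 dB SPL.
milling machine: 85.2 − 20·log₁₀(38.1/3.4) = 85.2 − 20.99 = 64.21 dB SPL.
air handling unit: 84.3 − 20·log₁₀(19.6/3.4) = 84.3 − 15.22 = 69.08 dB SPL.
exhaust stack: 81.5 − 20·log₁₀(6.9/3.4) = 81.5 − 6.15 = 75.35 dB SPL.
Σ 10^(L/10) = 4.705e+07 → L_total = 10·log₁₀(4.705e+07) = 76.73 dB SPL.

76.7 dB SPL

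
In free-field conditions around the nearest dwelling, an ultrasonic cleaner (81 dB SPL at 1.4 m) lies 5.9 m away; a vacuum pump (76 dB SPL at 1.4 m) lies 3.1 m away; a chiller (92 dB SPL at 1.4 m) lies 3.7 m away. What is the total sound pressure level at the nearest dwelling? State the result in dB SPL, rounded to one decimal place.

Propagate each source to the receiver with L = L_ref − 20·log₁₀(r/r_ref), then add intensities.
ultrasonic cleaner: 81 − 20·log₁₀(5.9/1.4) = 81 − 12.49 = 68.51 dB SPL.
vacuum pump: 76 − 20·log₁₀(3.1/1.4) = 76 − 6.90 = 69.10 dB SPL.
chiller: 92 − 20·log₁₀(3.7/1.4) = 92 − 8.44 = 83.56 dB SPL.
Σ 10^(L/10) = 2.421e+08 → L_total = 10·log₁₀(2.421e+08) = 83.84 dB SPL.

83.8 dB SPL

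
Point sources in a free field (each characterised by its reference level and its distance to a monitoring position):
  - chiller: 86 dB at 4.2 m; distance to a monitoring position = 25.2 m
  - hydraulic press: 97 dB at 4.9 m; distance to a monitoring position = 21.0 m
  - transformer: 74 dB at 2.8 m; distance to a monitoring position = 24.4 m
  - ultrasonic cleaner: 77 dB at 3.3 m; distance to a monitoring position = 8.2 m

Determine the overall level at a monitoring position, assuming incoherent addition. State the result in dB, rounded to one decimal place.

First find each source's level at the receiver (point-source: −20·log₁₀(r/r_ref)), then combine on an intensity basis.
chiller: 86 − 20·log₁₀(25.2/4.2) = 86 − 15.56 = 70.44 dB.
hydraulic press: 97 − 20·log₁₀(21.0/4.9) = 97 − 12.64 = 84.36 dB.
transformer: 74 − 20·log₁₀(24.4/2.8) = 74 − 18.80 = 55.20 dB.
ultrasonic cleaner: 77 − 20·log₁₀(8.2/3.3) = 77 − 7.91 = 69.09 dB.
Σ 10^(L/10) = 2.924e+08 → L_total = 10·log₁₀(2.924e+08) = 84.66 dB.

84.7 dB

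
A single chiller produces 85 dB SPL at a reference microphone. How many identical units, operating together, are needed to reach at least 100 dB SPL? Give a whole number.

The shortfall is 100 − 85 = 15.0 dB, and N units add 10·log₁₀ N, so need 10·log₁₀ N ≥ 15.0.
N ≥ 10^(15.0/10) = 31.623, so N = 32.

32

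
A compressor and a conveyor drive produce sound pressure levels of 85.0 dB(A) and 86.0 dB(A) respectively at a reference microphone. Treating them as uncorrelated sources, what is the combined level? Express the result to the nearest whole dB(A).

Incoherent sources combine by intensity addition: L_total = 10·log₁₀(Σ 10^(L_i/10)).
Σ 10^(L/10) = 10^(85.0/10) + 10^(86.0/10) = 7.143e+08.
L_total = 10·log₁₀(7.143e+08) = 88.54 dB(A).

89 dB(A)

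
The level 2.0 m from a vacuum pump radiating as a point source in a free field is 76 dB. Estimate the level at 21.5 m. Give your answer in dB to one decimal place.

55.4 dB

Point-source attenuation: ΔL = 20·log₁₀(r₂/r₁) = 20·log₁₀(21.5/2.0) = 20.628 dB.
L₂ = 76 − 20·log₁₀(21.5/2.0) = 76 − 20.628 = 55.37 dB.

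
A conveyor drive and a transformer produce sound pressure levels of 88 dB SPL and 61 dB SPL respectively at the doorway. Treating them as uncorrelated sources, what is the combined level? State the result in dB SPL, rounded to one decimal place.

88.0 dB SPL

For uncorrelated sources the intensities add, so convert each level to linear form, sum, and take 10·log₁₀ of the total.
Σ 10^(L/10) = 10^(88/10) + 10^(61/10) = 6.322e+08.
L_total = 10·log₁₀(6.322e+08) = 88.01 dB SPL.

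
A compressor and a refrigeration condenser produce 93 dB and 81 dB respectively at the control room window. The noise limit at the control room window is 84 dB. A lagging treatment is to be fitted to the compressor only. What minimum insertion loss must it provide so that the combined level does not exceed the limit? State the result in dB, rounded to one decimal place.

Everything except the compressor sums to 10^(81/10) = 1.259e+08 in linear terms, 81.00 dB.
The limit corresponds to 10^(84/10) = 2.512e+08; subtracting the fixed part leaves 1.253e+08 for the compressor, i.e. 80.98 dB.
So the compressor must be reduced from 93 to 80.98 dB: IL = 12.02 dB.

12.0 dB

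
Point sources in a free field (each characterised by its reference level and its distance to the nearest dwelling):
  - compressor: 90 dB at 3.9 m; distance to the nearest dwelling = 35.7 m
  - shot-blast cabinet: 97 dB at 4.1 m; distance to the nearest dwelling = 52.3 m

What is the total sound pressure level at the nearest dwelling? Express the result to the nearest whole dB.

First find each source's level at the receiver (point-source: −20·log₁₀(r/r_ref)), then combine on an intensity basis.
compressor: 90 − 20·log₁₀(35.7/3.9) = 90 − 19.23 = 70.77 dB.
shot-blast cabinet: 97 − 20·log₁₀(52.3/4.1) = 97 − 22.11 = 74.89 dB.
Σ 10^(L/10) = 4.274e+07 → L_total = 10·log₁₀(4.274e+07) = 76.31 dB.

76 dB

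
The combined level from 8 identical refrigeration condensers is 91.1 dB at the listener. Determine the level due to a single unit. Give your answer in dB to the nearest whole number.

8 equal contributions raise the level by 10·log₁₀ 8 = 9.031 dB, so each unit alone gives 91.1 − 9.031.

82 dB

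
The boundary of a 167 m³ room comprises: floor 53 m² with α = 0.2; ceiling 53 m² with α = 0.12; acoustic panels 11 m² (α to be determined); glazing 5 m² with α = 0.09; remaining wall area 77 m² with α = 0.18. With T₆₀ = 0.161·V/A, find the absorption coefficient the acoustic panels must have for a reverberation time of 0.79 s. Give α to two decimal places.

A = 0.161·V/T₆₀ = 0.161·167/0.79 = 34.03 m² sabins.
Absorption from the other surfaces = 53·0.2 + 53·0.12 + 5·0.09 + 77·0.18 = 31.27 m², so the acoustic panels must supply 2.76 m² over 11 m².
α = 2.76/11 = 0.251.

0.25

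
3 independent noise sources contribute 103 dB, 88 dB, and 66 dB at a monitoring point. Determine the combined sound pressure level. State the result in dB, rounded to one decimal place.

For uncorrelated sources the intensities add, so convert each level to linear form, sum, and take 10·log₁₀ of the total.
Σ 10^(L/10) = 10^(103/10) + 10^(88/10) + 10^(66/10) = 2.059e+10.
L_total = 10·log₁₀(2.059e+10) = 103.14 dB.

103.1 dB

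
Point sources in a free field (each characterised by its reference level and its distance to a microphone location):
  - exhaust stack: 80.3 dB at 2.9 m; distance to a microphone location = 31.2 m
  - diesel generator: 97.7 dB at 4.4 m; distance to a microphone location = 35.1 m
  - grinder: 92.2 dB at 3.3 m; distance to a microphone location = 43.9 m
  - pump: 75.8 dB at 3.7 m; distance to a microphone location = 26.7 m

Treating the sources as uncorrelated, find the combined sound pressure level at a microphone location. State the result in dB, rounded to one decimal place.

First find each source's level at the receiver (point-source: −20·log₁₀(r/r_ref)), then combine on an intensity basis.
exhaust stack: 80.3 − 20·log₁₀(31.2/2.9) = 80.3 − 20.64 = 59.66 dB.
diesel generator: 97.7 − 20·log₁₀(35.1/4.4) = 97.7 − 18.04 = 79.66 dB.
grinder: 92.2 − 20·log₁₀(43.9/3.3) = 92.2 − 22.48 = 69.72 dB.
pump: 75.8 − 20·log₁₀(26.7/3.7) = 75.8 − 17.17 = 58.63 dB.
Σ 10^(L/10) = 1.036e+08 → L_total = 10·log₁₀(1.036e+08) = 80.15 dB.

80.2 dB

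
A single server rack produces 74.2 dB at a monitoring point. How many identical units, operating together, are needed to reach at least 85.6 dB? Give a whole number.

14

N identical sources give L₁ + 10·log₁₀ N, so require 10·log₁₀ N ≥ 85.6 − 74.2 = 11.4 dB.
N ≥ 10^(11.4/10) = 13.804, so N = 14.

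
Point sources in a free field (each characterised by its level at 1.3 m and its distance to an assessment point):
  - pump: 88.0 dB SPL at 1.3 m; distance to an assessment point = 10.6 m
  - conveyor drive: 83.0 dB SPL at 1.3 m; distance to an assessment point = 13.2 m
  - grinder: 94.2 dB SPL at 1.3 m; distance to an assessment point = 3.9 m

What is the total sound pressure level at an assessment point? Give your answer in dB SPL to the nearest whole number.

Propagate each source to the receiver with L = L_ref − 20·log₁₀(r/r_ref), then add intensities.
pump: 88.0 − 20·log₁₀(10.6/1.3) = 88.0 − 18.23 = 69.77 dB SPL.
conveyor drive: 83.0 − 20·log₁₀(13.2/1.3) = 83.0 − 20.13 = 62.87 dB SPL.
grinder: 94.2 − 20·log₁₀(3.9/1.3) = 94.2 − 9.54 = 84.66 dB SPL.
Σ 10^(L/10) = 3.037e+08 → L_total = 10·log₁₀(3.037e+08) = 84.82 dB SPL.

85 dB SPL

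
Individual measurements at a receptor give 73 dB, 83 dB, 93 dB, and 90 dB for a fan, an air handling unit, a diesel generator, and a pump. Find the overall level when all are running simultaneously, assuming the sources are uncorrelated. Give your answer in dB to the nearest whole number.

95 dB

For uncorrelated sources the intensities add, so convert each level to linear form, sum, and take 10·log₁₀ of the total.
Σ 10^(L/10) = 10^(73/10) + 10^(83/10) + 10^(93/10) + 10^(90/10) = 3.215e+09.
L_total = 10·log₁₀(3.215e+09) = 95.07 dB.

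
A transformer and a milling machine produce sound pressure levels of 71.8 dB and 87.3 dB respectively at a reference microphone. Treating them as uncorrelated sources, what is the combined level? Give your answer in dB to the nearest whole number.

Incoherent sources combine by intensity addition: L_total = 10·log₁₀(Σ 10^(L_i/10)).
Σ 10^(L/10) = 10^(71.8/10) + 10^(87.3/10) = 5.522e+08.
L_total = 10·log₁₀(5.522e+08) = 87.42 dB.

87 dB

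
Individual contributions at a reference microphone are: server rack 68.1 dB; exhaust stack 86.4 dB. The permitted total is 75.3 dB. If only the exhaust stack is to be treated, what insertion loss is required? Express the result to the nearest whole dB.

12 dB

Fixed contribution from the other source: Σ 10^(L/10) = 10^(68.1/10) = 6.457e+06 (68.10 dB).
The limit corresponds to 10^(75.3/10) = 3.388e+07; subtracting the fixed part leaves 2.743e+07 for the exhaust stack, i.e. 74.38 dB.
So the exhaust stack must be reduced from 86.4 to 74.38 dB: IL = 12.02 dB.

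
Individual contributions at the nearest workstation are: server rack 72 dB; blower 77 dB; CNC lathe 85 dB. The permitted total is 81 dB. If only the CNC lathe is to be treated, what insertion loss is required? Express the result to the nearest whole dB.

7 dB

The untreated sources together contribute 10^(72/10) + 10^(77/10) = 6.597e+07, i.e. 78.19 dB.
The limit corresponds to 10^(81/10) = 1.259e+08; subtracting the fixed part leaves 5.992e+07 for the CNC lathe, i.e. 77.78 dB.
Required insertion loss = 85 − 77.78 = 7.22 dB.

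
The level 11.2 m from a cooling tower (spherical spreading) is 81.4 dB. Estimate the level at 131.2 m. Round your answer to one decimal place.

Spherical spreading from a point source gives a 20·log₁₀(r₂/r₁) drop.
L₂ = 81.4 − 20·log₁₀(131.2/11.2) = 81.4 − 21.374 = 60.03 dB.

60.0 dB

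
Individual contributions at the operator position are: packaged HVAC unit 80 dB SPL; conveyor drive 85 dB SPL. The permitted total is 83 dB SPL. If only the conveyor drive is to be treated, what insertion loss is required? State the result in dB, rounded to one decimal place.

Fixed contribution from the other source: Σ 10^(L/10) = 10^(80/10) = 1.000e+08 (80.00 dB SPL).
To meet 83 dB SPL overall, the treated conveyor drive may contribute at most 10^(83/10) − 1.000e+08 = 9.953e+07, i.e. 79.98 dB SPL.
So the conveyor drive must be reduced from 85 to 79.98 dB SPL: IL = 5.02 dB.

5.0 dB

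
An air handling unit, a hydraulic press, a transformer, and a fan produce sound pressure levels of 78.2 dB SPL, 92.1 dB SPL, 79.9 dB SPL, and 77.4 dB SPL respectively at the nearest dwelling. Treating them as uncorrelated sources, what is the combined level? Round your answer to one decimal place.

Incoherent sources combine by intensity addition: L_total = 10·log₁₀(Σ 10^(L_i/10)).
Σ 10^(L/10) = 10^(78.2/10) + 10^(92.1/10) + 10^(79.9/10) + 10^(77.4/10) = 1.841e+09.
L_total = 10·log₁₀(1.841e+09) = 92.65 dB SPL.

92.6 dB SPL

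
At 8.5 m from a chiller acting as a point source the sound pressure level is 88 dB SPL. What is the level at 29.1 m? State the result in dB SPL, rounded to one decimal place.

Point-source attenuation: ΔL = 20·log₁₀(r₂/r₁) = 20·log₁₀(29.1/8.5) = 10.689 dB.
L₂ = 88 − 20·log₁₀(29.1/8.5) = 88 − 10.689 = 77.31 dB SPL.

77.3 dB SPL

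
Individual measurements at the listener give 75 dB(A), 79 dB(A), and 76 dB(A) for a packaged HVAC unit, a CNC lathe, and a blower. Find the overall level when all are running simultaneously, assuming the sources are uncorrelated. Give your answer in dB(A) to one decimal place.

For uncorrelated sources the intensities add, so convert each level to linear form, sum, and take 10·log₁₀ of the total.
Σ 10^(L/10) = 10^(75/10) + 10^(79/10) + 10^(76/10) = 1.509e+08.
L_total = 10·log₁₀(1.509e+08) = 81.79 dB(A).

81.8 dB(A)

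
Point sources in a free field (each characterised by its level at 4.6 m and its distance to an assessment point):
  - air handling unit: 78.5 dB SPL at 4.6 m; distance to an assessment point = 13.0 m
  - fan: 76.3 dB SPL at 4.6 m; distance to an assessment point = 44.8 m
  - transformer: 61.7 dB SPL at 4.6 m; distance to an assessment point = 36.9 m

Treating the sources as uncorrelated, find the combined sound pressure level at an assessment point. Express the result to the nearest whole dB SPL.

Propagate each source to the receiver with L = L_ref − 20·log₁₀(r/r_ref), then add intensities.
air handling unit: 78.5 − 20·log₁₀(13.0/4.6) = 78.5 − 9.02 = 69.48 dB SPL.
fan: 76.3 − 20·log₁₀(44.8/4.6) = 76.3 − 19.77 = 56.53 dB SPL.
transformer: 61.7 − 20·log₁₀(36.9/4.6) = 61.7 − 18.09 = 43.61 dB SPL.
Σ 10^(L/10) = 9.337e+06 → L_total = 10·log₁₀(9.337e+06) = 69.70 dB SPL.

70 dB SPL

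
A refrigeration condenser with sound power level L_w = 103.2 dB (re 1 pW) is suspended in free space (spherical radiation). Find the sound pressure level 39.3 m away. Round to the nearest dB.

60 dB

L_p = L_w − 10·log₁₀(4π·r²) with r = 39.3 m.
4π·r² = 1.941e+04 m², 10·log₁₀ of that is 42.880 dB.
L_p = 103.2 − 42.880 = 60.32 dB.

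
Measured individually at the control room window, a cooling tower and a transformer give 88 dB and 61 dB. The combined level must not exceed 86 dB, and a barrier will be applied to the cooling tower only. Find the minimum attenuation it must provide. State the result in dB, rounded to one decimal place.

Everything except the cooling tower sums to 10^(61/10) = 1.259e+06 in linear terms, 61.00 dB.
The limit corresponds to 10^(86/10) = 3.981e+08; subtracting the fixed part leaves 3.968e+08 for the cooling tower, i.e. 85.99 dB.
Required insertion loss = 88 − 85.99 = 2.01 dB.

2.0 dB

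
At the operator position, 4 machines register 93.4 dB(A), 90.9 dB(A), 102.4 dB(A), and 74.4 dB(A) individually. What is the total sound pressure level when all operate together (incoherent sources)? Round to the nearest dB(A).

103 dB(A)

For uncorrelated sources the intensities add, so convert each level to linear form, sum, and take 10·log₁₀ of the total.
Σ 10^(L/10) = 10^(93.4/10) + 10^(90.9/10) + 10^(102.4/10) + 10^(74.4/10) = 2.082e+10.
L_total = 10·log₁₀(2.082e+10) = 103.19 dB(A).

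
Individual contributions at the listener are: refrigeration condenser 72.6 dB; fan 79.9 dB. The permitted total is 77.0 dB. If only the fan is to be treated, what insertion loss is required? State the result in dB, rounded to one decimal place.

The untreated sources together contribute 10^(72.6/10) = 1.820e+07, i.e. 72.60 dB.
To meet 77.0 dB overall, the treated fan may contribute at most 10^(77.0/10) − 1.820e+07 = 3.192e+07, i.e. 75.04 dB.
So the fan must be reduced from 79.9 to 75.04 dB: IL = 4.86 dB.

4.9 dB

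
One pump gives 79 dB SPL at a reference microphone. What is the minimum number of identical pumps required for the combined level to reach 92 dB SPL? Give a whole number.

20

N identical sources give L₁ + 10·log₁₀ N, so require 10·log₁₀ N ≥ 92 − 79 = 13.0 dB.
N ≥ 10^(13.0/10) = 19.953, so N = 20.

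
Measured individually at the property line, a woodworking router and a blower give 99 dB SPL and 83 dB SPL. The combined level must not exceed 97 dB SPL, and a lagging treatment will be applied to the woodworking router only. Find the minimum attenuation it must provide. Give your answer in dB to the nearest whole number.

2 dB

Everything except the woodworking router sums to 10^(83/10) = 1.995e+08 in linear terms, 83.00 dB SPL.
The limit corresponds to 10^(97/10) = 5.012e+09; subtracting the fixed part leaves 4.812e+09 for the woodworking router, i.e. 96.82 dB SPL.
So the woodworking router must be reduced from 99 to 96.82 dB SPL: IL = 2.18 dB.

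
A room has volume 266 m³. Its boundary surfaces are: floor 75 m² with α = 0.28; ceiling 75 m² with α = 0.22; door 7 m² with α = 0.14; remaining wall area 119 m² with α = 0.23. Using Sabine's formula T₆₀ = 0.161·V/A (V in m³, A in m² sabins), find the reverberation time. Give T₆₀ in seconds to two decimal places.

0.65 s

Summing Sᵢαᵢ: 75·0.28 + 75·0.22 + 7·0.14 + 119·0.23 = 65.85 m².
T₆₀ = 0.161·V/A = 0.161·266/65.85 = 0.650 s.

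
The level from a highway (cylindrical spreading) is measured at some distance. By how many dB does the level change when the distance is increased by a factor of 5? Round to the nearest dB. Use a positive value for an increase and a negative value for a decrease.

-7 dB

A line source loses 3 dB per doubling of distance; generally ΔL = −10·log₁₀(r₂/r₁).
ΔL = −10·log₁₀(5) = -6.99 dB.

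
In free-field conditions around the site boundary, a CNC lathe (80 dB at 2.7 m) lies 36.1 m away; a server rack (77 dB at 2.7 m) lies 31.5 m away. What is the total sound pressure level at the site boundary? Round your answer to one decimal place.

Propagate each source to the receiver with L = L_ref − 20·log₁₀(r/r_ref), then add intensities.
CNC lathe: 80 − 20·log₁₀(36.1/2.7) = 80 − 22.52 = 57.48 dB.
server rack: 77 − 20·log₁₀(31.5/2.7) = 77 − 21.34 = 55.66 dB.
Σ 10^(L/10) = 9.276e+05 → L_total = 10·log₁₀(9.276e+05) = 59.67 dB.

59.7 dB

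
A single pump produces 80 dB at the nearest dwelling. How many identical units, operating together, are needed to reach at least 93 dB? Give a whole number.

Need L₁ + 10·log₁₀ N ≥ 93, i.e. log₁₀ N ≥ 1.30.
N ≥ 10^(13.0/10) = 19.953, so N = 20.

20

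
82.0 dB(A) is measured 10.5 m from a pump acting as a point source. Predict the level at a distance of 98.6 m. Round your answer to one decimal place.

For a point source, L₂ = L₁ − 20·log₁₀(r₂/r₁).
L₂ = 82.0 − 20·log₁₀(98.6/10.5) = 82.0 − 19.454 = 62.55 dB(A).

62.5 dB(A)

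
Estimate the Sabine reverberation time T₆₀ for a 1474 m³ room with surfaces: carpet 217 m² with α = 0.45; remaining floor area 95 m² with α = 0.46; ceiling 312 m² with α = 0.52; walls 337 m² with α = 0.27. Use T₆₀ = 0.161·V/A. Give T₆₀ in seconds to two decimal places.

0.60 s

A = Σ Sᵢαᵢ = 217·0.45 + 95·0.46 + 312·0.52 + 337·0.27 = 394.58 m².
T₆₀ = 0.161 × 1474 / 394.58 = 0.601 s.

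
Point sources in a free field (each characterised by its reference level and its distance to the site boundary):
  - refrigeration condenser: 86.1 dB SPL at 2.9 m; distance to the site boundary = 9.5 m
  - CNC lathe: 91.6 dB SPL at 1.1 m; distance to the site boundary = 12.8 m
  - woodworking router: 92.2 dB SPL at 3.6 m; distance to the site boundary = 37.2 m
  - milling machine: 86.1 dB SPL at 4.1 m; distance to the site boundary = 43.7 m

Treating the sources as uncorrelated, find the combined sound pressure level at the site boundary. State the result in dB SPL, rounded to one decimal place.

Propagate each source to the receiver with L = L_ref − 20·log₁₀(r/r_ref), then add intensities.
refrigeration condenser: 86.1 − 20·log₁₀(9.5/2.9) = 86.1 − 10.31 = 75.79 dB SPL.
CNC lathe: 91.6 − 20·log₁₀(12.8/1.1) = 91.6 − 21.32 = 70.28 dB SPL.
woodworking router: 92.2 − 20·log₁₀(37.2/3.6) = 92.2 − 20.28 = 71.92 dB SPL.
milling machine: 86.1 − 20·log₁₀(43.7/4.1) = 86.1 − 20.55 = 65.55 dB SPL.
Σ 10^(L/10) = 6.777e+07 → L_total = 10·log₁₀(6.777e+07) = 78.31 dB SPL.

78.3 dB SPL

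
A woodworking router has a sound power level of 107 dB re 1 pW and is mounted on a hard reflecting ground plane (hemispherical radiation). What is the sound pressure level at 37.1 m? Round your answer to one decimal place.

L_p = L_w − 10·log₁₀(2π·r²) with r = 37.1 m.
2π·r² = 8648 m², 10·log₁₀ of that is 39.369 dB.
L_p = 107 − 39.369 = 67.63 dB.

67.6 dB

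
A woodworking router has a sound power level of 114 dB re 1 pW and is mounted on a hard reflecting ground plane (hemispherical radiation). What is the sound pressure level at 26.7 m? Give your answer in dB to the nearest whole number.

77 dB

Free-field hemispherical radiation: L_p = L_w − 10·log₁₀(2π·r²), r = 26.7 m.
2π·r² = 4479 m², 10·log₁₀ of that is 36.512 dB.
L_p = 114 − 36.512 = 77.49 dB.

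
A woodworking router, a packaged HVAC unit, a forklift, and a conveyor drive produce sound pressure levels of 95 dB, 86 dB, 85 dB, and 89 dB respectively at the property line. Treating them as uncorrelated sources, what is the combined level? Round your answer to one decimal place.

Incoherent sources combine by intensity addition: L_total = 10·log₁₀(Σ 10^(L_i/10)).
Σ 10^(L/10) = 10^(95/10) + 10^(86/10) + 10^(85/10) + 10^(89/10) = 4.671e+09.
L_total = 10·log₁₀(4.671e+09) = 96.69 dB.

96.7 dB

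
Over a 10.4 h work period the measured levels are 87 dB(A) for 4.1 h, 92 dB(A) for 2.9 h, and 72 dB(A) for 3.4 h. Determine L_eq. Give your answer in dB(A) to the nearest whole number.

88 dB(A)

L_eq = 10·log₁₀[(1/T)·Σ tᵢ·10^(Lᵢ/10)] with T = 10.4 h.
Σ tᵢ·10^(Lᵢ/10) = 4.1·10^(87/10) + 2.9·10^(92/10) + 3.4·10^(72/10) = 6.705e+09.
L_eq = 10·log₁₀(6.705e+09/10.4) = 88.09 dB(A).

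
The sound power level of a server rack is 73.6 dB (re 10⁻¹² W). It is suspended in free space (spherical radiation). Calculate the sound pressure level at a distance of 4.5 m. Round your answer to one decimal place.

Free-field spherical radiation: L_p = L_w − 10·log₁₀(4π·r²), r = 4.5 m.
4π·r² = 254.5 m², 10·log₁₀ of that is 24.056 dB.
L_p = 73.6 − 24.056 = 49.54 dB.

49.5 dB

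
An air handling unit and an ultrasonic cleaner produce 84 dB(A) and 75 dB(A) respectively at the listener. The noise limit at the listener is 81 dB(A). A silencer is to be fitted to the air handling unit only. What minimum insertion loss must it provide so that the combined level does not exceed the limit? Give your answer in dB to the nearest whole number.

The untreated sources together contribute 10^(75/10) = 3.162e+07, i.e. 75.00 dB(A).
The limit corresponds to 10^(81/10) = 1.259e+08; subtracting the fixed part leaves 9.427e+07 for the air handling unit, i.e. 79.74 dB(A).
Required insertion loss = 84 − 79.74 = 4.26 dB.

4 dB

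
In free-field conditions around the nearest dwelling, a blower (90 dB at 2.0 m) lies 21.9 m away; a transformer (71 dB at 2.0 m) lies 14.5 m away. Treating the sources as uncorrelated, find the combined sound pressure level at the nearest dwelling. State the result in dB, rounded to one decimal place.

Apply inverse-square spreading to bring every level to the receiver, then sum 10^(L/10).
blower: 90 − 20·log₁₀(21.9/2.0) = 90 − 20.79 = 69.21 dB.
transformer: 71 − 20·log₁₀(14.5/2.0) = 71 − 17.21 = 53.79 dB.
Σ 10^(L/10) = 8.580e+06 → L_total = 10·log₁₀(8.580e+06) = 69.33 dB.

69.3 dB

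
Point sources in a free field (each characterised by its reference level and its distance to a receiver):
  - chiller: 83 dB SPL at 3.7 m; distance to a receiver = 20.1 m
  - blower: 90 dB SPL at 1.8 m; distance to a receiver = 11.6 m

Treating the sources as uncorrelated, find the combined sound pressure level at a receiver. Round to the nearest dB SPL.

Apply inverse-square spreading to bring every level to the receiver, then sum 10^(L/10).
chiller: 83 − 20·log₁₀(20.1/3.7) = 83 − 14.70 = 68.30 dB SPL.
blower: 90 − 20·log₁₀(11.6/1.8) = 90 − 16.18 = 73.82 dB SPL.
Σ 10^(L/10) = 3.084e+07 → L_total = 10·log₁₀(3.084e+07) = 74.89 dB SPL.

75 dB SPL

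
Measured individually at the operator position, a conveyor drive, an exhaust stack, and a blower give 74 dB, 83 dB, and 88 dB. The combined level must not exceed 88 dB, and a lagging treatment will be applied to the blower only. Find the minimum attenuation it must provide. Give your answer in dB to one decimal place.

The untreated sources together contribute 10^(74/10) + 10^(83/10) = 2.246e+08, i.e. 83.51 dB.
The limit corresponds to 10^(88/10) = 6.310e+08; subtracting the fixed part leaves 4.063e+08 for the blower, i.e. 86.09 dB.
So the blower must be reduced from 88 to 86.09 dB: IL = 1.91 dB.

1.9 dB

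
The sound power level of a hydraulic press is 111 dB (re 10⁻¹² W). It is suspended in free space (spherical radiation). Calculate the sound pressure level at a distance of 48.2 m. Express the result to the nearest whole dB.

Free-field spherical radiation: L_p = L_w − 10·log₁₀(4π·r²), r = 48.2 m.
4π·r² = 2.919e+04 m², 10·log₁₀ of that is 44.653 dB.
L_p = 111 − 44.653 = 66.35 dB.

66 dB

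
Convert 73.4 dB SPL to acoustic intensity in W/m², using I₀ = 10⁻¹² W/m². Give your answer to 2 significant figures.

I/I₀ = 10^(73.4/10) = 2.188e+07, so I = 2.188e+07 × 10⁻¹² W/m².

2.2e-05 W/m²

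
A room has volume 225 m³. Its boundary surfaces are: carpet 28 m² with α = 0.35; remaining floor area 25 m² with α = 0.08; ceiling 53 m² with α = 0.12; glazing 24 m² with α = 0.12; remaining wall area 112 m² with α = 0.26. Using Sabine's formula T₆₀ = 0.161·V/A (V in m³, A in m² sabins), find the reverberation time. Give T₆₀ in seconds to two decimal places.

Total absorption A = 28·0.35 + 25·0.08 + 53·0.12 + 24·0.12 + 112·0.26 = 50.16 m² sabins.
T₆₀ = 0.161·V/A = 0.161·225/50.16 = 0.722 s.

0.72 s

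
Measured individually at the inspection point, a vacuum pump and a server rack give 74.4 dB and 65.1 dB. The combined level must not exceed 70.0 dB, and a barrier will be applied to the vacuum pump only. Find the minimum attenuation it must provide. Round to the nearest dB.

6 dB

Everything except the vacuum pump sums to 10^(65.1/10) = 3.236e+06 in linear terms, 65.10 dB.
The limit corresponds to 10^(70.0/10) = 1.000e+07; subtracting the fixed part leaves 6.764e+06 for the vacuum pump, i.e. 68.30 dB.
So the vacuum pump must be reduced from 74.4 to 68.30 dB: IL = 6.10 dB.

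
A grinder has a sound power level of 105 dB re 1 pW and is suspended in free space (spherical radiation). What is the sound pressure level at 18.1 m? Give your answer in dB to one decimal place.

68.9 dB

L_p = L_w − 10·log₁₀(4π·r²) with r = 18.1 m.
4π·r² = 4117 m², 10·log₁₀ of that is 36.146 dB.
L_p = 105 − 36.146 = 68.85 dB.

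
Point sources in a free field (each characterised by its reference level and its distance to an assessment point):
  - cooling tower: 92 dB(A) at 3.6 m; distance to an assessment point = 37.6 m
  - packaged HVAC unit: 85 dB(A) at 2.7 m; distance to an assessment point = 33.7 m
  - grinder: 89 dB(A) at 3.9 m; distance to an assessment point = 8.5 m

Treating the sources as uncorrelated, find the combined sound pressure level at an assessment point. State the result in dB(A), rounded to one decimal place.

82.6 dB(A)

Apply inverse-square spreading to bring every level to the receiver, then sum 10^(L/10).
cooling tower: 92 − 20·log₁₀(37.6/3.6) = 92 − 20.38 = 71.62 dB(A).
packaged HVAC unit: 85 − 20·log₁₀(33.7/2.7) = 85 − 21.93 = 63.07 dB(A).
grinder: 89 − 20·log₁₀(8.5/3.9) = 89 − 6.77 = 82.23 dB(A).
Σ 10^(L/10) = 1.838e+08 → L_total = 10·log₁₀(1.838e+08) = 82.64 dB(A).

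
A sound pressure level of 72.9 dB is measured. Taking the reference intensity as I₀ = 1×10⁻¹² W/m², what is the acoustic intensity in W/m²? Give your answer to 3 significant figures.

L = 10·log₁₀(I/I₀) ⇒ I = I₀·10^(L/10) = 10⁻¹² × 10^7.29.

1.95e-05 W/m²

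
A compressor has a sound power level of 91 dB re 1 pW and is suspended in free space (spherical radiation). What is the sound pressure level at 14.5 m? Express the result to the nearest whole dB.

57 dB

Free-field spherical radiation: L_p = L_w − 10·log₁₀(4π·r²), r = 14.5 m.
4π·r² = 2642 m², 10·log₁₀ of that is 34.219 dB.
L_p = 91 − 34.219 = 56.78 dB.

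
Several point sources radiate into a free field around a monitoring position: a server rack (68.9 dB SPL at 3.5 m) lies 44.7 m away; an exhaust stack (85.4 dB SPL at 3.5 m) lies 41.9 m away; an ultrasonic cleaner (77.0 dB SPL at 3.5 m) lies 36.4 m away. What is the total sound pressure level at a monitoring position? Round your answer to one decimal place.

64.7 dB SPL

Apply inverse-square spreading to bring every level to the receiver, then sum 10^(L/10).
server rack: 68.9 − 20·log₁₀(44.7/3.5) = 68.9 − 22.12 = 46.78 dB SPL.
exhaust stack: 85.4 − 20·log₁₀(41.9/3.5) = 85.4 − 21.56 = 63.84 dB SPL.
ultrasonic cleaner: 77.0 − 20·log₁₀(36.4/3.5) = 77.0 − 20.34 = 56.66 dB SPL.
Σ 10^(L/10) = 2.930e+06 → L_total = 10·log₁₀(2.930e+06) = 64.67 dB SPL.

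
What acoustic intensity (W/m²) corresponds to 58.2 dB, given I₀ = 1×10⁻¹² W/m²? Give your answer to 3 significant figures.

6.61e-07 W/m²

L = 10·log₁₀(I/I₀) ⇒ I = I₀·10^(L/10) = 10⁻¹² × 10^5.82.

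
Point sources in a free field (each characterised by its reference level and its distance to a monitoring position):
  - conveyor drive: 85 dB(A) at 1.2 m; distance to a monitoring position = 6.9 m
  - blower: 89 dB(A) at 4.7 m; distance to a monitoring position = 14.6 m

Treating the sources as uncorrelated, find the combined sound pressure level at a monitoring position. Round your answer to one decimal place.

Apply inverse-square spreading to bring every level to the receiver, then sum 10^(L/10).
conveyor drive: 85 − 20·log₁₀(6.9/1.2) = 85 − 15.19 = 69.81 dB(A).
blower: 89 − 20·log₁₀(14.6/4.7) = 89 − 9.85 = 79.15 dB(A).
Σ 10^(L/10) = 9.188e+07 → L_total = 10·log₁₀(9.188e+07) = 79.63 dB(A).

79.6 dB(A)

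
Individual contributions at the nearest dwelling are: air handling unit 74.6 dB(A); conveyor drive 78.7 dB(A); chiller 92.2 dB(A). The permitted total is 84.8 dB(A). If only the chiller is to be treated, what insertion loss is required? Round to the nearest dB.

9 dB

The untreated sources together contribute 10^(74.6/10) + 10^(78.7/10) = 1.030e+08, i.e. 80.13 dB(A).
The limit corresponds to 10^(84.8/10) = 3.020e+08; subtracting the fixed part leaves 1.990e+08 for the chiller, i.e. 82.99 dB(A).
Required insertion loss = 92.2 − 82.99 = 9.21 dB.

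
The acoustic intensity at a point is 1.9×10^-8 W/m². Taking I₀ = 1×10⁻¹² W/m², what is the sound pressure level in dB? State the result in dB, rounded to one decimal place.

I/I₀ = 1.9×10^-8/10⁻¹² = 1.9×10^4, and L = 10·log₁₀(I/I₀).
L = 10·(0.2788 + 4) = 42.79 dB.

42.8 dB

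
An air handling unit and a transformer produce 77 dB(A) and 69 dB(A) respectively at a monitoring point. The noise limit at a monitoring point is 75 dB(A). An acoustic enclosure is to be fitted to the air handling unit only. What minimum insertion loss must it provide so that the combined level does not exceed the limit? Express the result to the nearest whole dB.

Everything except the air handling unit sums to 10^(69/10) = 7.943e+06 in linear terms, 69.00 dB(A).
The limit corresponds to 10^(75/10) = 3.162e+07; subtracting the fixed part leaves 2.368e+07 for the air handling unit, i.e. 73.74 dB(A).
So the air handling unit must be reduced from 77 to 73.74 dB(A): IL = 3.26 dB.

3 dB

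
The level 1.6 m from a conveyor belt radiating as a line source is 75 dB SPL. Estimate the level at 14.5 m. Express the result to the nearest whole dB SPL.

65 dB SPL

Line-source attenuation: ΔL = 10·log₁₀(r₂/r₁) = 10·log₁₀(14.5/1.6) = 9.572 dB.
L₂ = 75 − 10·log₁₀(14.5/1.6) = 75 − 9.572 = 65.43 dB SPL.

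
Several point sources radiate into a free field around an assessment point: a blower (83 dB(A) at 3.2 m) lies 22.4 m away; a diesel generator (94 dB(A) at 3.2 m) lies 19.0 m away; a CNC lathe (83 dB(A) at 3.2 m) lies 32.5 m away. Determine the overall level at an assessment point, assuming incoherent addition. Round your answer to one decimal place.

78.9 dB(A)

Propagate each source to the receiver with L = L_ref − 20·log₁₀(r/r_ref), then add intensities.
blower: 83 − 20·log₁₀(22.4/3.2) = 83 − 16.90 = 66.10 dB(A).
diesel generator: 94 − 20·log₁₀(19.0/3.2) = 94 − 15.47 = 78.53 dB(A).
CNC lathe: 83 − 20·log₁₀(32.5/3.2) = 83 − 20.13 = 62.87 dB(A).
Σ 10^(L/10) = 7.726e+07 → L_total = 10·log₁₀(7.726e+07) = 78.88 dB(A).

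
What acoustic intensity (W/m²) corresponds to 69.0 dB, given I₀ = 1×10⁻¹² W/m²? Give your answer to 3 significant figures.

L = 10·log₁₀(I/I₀) ⇒ I = I₀·10^(L/10) = 10⁻¹² × 10^6.90.

7.94e-06 W/m²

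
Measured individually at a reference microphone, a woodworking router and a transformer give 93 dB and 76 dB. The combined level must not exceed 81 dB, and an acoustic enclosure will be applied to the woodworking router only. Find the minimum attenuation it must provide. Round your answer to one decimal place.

13.7 dB

The untreated sources together contribute 10^(76/10) = 3.981e+07, i.e. 76.00 dB.
To meet 81 dB overall, the treated woodworking router may contribute at most 10^(81/10) − 3.981e+07 = 8.608e+07, i.e. 79.35 dB.
Required insertion loss = 93 − 79.35 = 13.65 dB.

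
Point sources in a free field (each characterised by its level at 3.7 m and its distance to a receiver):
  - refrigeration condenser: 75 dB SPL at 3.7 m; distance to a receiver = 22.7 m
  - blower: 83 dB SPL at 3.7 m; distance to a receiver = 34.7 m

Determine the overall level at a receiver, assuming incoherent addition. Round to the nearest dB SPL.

Propagate each source to the receiver with L = L_ref − 20·log₁₀(r/r_ref), then add intensities.
refrigeration condenser: 75 − 20·log₁₀(22.7/3.7) = 75 − 15.76 = 59.24 dB SPL.
blower: 83 − 20·log₁₀(34.7/3.7) = 83 − 19.44 = 63.56 dB SPL.
Σ 10^(L/10) = 3.109e+06 → L_total = 10·log₁₀(3.109e+06) = 64.93 dB SPL.

65 dB SPL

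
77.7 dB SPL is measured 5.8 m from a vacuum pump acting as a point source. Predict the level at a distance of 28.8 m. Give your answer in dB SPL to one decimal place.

63.8 dB SPL

For a point source, L₂ = L₁ − 20·log₁₀(r₂/r₁).
L₂ = 77.7 − 20·log₁₀(28.8/5.8) = 77.7 − 13.919 = 63.78 dB SPL.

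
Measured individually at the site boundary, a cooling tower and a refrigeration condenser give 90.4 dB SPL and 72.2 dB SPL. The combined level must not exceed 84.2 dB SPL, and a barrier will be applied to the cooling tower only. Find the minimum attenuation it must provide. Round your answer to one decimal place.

6.5 dB

The untreated sources together contribute 10^(72.2/10) = 1.660e+07, i.e. 72.20 dB SPL.
The limit corresponds to 10^(84.2/10) = 2.630e+08; subtracting the fixed part leaves 2.464e+08 for the cooling tower, i.e. 83.92 dB SPL.
Required insertion loss = 90.4 − 83.92 = 6.48 dB.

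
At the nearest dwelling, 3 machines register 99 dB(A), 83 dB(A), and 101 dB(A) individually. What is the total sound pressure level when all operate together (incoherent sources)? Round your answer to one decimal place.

103.2 dB(A)

Incoherent sources combine by intensity addition: L_total = 10·log₁₀(Σ 10^(L_i/10)).
Σ 10^(L/10) = 10^(99/10) + 10^(83/10) + 10^(101/10) = 2.073e+10.
L_total = 10·log₁₀(2.073e+10) = 103.17 dB(A).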